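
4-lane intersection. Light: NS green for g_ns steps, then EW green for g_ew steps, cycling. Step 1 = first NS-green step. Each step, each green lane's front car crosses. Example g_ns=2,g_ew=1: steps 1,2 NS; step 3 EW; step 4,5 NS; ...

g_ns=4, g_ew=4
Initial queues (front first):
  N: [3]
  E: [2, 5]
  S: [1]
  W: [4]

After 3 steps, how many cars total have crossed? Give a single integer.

Answer: 2

Derivation:
Step 1 [NS]: N:car3-GO,E:wait,S:car1-GO,W:wait | queues: N=0 E=2 S=0 W=1
Step 2 [NS]: N:empty,E:wait,S:empty,W:wait | queues: N=0 E=2 S=0 W=1
Step 3 [NS]: N:empty,E:wait,S:empty,W:wait | queues: N=0 E=2 S=0 W=1
Cars crossed by step 3: 2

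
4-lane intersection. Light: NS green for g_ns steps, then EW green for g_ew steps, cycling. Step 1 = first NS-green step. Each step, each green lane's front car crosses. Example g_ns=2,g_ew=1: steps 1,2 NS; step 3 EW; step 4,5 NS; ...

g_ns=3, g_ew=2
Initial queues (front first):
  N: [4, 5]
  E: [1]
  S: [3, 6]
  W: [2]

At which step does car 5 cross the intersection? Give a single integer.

Step 1 [NS]: N:car4-GO,E:wait,S:car3-GO,W:wait | queues: N=1 E=1 S=1 W=1
Step 2 [NS]: N:car5-GO,E:wait,S:car6-GO,W:wait | queues: N=0 E=1 S=0 W=1
Step 3 [NS]: N:empty,E:wait,S:empty,W:wait | queues: N=0 E=1 S=0 W=1
Step 4 [EW]: N:wait,E:car1-GO,S:wait,W:car2-GO | queues: N=0 E=0 S=0 W=0
Car 5 crosses at step 2

2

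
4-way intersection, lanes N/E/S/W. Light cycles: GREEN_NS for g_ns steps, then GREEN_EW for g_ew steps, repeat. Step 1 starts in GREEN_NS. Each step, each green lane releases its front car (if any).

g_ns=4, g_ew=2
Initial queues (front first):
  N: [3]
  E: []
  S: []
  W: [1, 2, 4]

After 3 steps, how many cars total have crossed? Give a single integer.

Answer: 1

Derivation:
Step 1 [NS]: N:car3-GO,E:wait,S:empty,W:wait | queues: N=0 E=0 S=0 W=3
Step 2 [NS]: N:empty,E:wait,S:empty,W:wait | queues: N=0 E=0 S=0 W=3
Step 3 [NS]: N:empty,E:wait,S:empty,W:wait | queues: N=0 E=0 S=0 W=3
Cars crossed by step 3: 1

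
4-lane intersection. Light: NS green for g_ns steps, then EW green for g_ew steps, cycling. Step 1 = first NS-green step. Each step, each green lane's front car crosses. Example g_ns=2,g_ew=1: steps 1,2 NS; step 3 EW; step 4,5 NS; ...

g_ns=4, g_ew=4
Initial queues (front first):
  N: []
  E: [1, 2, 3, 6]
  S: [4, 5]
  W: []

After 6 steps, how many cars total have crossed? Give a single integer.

Answer: 4

Derivation:
Step 1 [NS]: N:empty,E:wait,S:car4-GO,W:wait | queues: N=0 E=4 S=1 W=0
Step 2 [NS]: N:empty,E:wait,S:car5-GO,W:wait | queues: N=0 E=4 S=0 W=0
Step 3 [NS]: N:empty,E:wait,S:empty,W:wait | queues: N=0 E=4 S=0 W=0
Step 4 [NS]: N:empty,E:wait,S:empty,W:wait | queues: N=0 E=4 S=0 W=0
Step 5 [EW]: N:wait,E:car1-GO,S:wait,W:empty | queues: N=0 E=3 S=0 W=0
Step 6 [EW]: N:wait,E:car2-GO,S:wait,W:empty | queues: N=0 E=2 S=0 W=0
Cars crossed by step 6: 4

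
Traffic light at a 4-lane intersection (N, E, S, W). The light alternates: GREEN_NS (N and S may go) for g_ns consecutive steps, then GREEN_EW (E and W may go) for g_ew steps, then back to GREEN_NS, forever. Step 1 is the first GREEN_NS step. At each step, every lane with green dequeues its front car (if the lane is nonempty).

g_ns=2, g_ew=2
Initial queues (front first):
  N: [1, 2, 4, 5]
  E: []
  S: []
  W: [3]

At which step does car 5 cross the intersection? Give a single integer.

Step 1 [NS]: N:car1-GO,E:wait,S:empty,W:wait | queues: N=3 E=0 S=0 W=1
Step 2 [NS]: N:car2-GO,E:wait,S:empty,W:wait | queues: N=2 E=0 S=0 W=1
Step 3 [EW]: N:wait,E:empty,S:wait,W:car3-GO | queues: N=2 E=0 S=0 W=0
Step 4 [EW]: N:wait,E:empty,S:wait,W:empty | queues: N=2 E=0 S=0 W=0
Step 5 [NS]: N:car4-GO,E:wait,S:empty,W:wait | queues: N=1 E=0 S=0 W=0
Step 6 [NS]: N:car5-GO,E:wait,S:empty,W:wait | queues: N=0 E=0 S=0 W=0
Car 5 crosses at step 6

6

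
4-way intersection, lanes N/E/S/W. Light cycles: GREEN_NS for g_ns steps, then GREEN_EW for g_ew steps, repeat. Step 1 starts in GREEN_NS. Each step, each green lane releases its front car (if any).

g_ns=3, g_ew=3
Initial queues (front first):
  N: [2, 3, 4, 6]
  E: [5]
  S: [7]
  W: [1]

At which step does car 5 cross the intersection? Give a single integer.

Step 1 [NS]: N:car2-GO,E:wait,S:car7-GO,W:wait | queues: N=3 E=1 S=0 W=1
Step 2 [NS]: N:car3-GO,E:wait,S:empty,W:wait | queues: N=2 E=1 S=0 W=1
Step 3 [NS]: N:car4-GO,E:wait,S:empty,W:wait | queues: N=1 E=1 S=0 W=1
Step 4 [EW]: N:wait,E:car5-GO,S:wait,W:car1-GO | queues: N=1 E=0 S=0 W=0
Step 5 [EW]: N:wait,E:empty,S:wait,W:empty | queues: N=1 E=0 S=0 W=0
Step 6 [EW]: N:wait,E:empty,S:wait,W:empty | queues: N=1 E=0 S=0 W=0
Step 7 [NS]: N:car6-GO,E:wait,S:empty,W:wait | queues: N=0 E=0 S=0 W=0
Car 5 crosses at step 4

4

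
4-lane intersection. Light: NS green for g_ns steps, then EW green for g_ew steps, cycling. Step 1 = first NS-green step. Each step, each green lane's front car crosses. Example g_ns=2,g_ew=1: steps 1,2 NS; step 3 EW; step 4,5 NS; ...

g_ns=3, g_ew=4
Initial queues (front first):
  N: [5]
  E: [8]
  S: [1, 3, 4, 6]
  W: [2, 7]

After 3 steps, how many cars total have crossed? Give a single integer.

Step 1 [NS]: N:car5-GO,E:wait,S:car1-GO,W:wait | queues: N=0 E=1 S=3 W=2
Step 2 [NS]: N:empty,E:wait,S:car3-GO,W:wait | queues: N=0 E=1 S=2 W=2
Step 3 [NS]: N:empty,E:wait,S:car4-GO,W:wait | queues: N=0 E=1 S=1 W=2
Cars crossed by step 3: 4

Answer: 4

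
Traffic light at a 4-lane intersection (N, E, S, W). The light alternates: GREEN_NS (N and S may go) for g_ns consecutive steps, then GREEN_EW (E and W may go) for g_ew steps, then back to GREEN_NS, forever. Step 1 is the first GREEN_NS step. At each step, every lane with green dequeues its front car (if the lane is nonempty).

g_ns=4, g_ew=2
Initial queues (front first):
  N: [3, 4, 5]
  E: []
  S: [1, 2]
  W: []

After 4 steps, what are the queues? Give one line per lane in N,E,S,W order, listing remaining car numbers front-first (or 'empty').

Step 1 [NS]: N:car3-GO,E:wait,S:car1-GO,W:wait | queues: N=2 E=0 S=1 W=0
Step 2 [NS]: N:car4-GO,E:wait,S:car2-GO,W:wait | queues: N=1 E=0 S=0 W=0
Step 3 [NS]: N:car5-GO,E:wait,S:empty,W:wait | queues: N=0 E=0 S=0 W=0

N: empty
E: empty
S: empty
W: empty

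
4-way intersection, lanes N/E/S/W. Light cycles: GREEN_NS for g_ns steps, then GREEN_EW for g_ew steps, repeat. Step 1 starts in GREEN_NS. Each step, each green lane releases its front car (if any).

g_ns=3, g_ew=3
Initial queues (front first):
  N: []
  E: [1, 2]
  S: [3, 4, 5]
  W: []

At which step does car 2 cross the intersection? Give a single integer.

Step 1 [NS]: N:empty,E:wait,S:car3-GO,W:wait | queues: N=0 E=2 S=2 W=0
Step 2 [NS]: N:empty,E:wait,S:car4-GO,W:wait | queues: N=0 E=2 S=1 W=0
Step 3 [NS]: N:empty,E:wait,S:car5-GO,W:wait | queues: N=0 E=2 S=0 W=0
Step 4 [EW]: N:wait,E:car1-GO,S:wait,W:empty | queues: N=0 E=1 S=0 W=0
Step 5 [EW]: N:wait,E:car2-GO,S:wait,W:empty | queues: N=0 E=0 S=0 W=0
Car 2 crosses at step 5

5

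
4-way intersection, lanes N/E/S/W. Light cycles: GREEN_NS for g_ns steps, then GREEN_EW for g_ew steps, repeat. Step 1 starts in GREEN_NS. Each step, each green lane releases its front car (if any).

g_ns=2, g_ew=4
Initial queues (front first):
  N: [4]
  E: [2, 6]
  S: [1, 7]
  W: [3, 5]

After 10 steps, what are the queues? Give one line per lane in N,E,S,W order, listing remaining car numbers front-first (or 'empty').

Step 1 [NS]: N:car4-GO,E:wait,S:car1-GO,W:wait | queues: N=0 E=2 S=1 W=2
Step 2 [NS]: N:empty,E:wait,S:car7-GO,W:wait | queues: N=0 E=2 S=0 W=2
Step 3 [EW]: N:wait,E:car2-GO,S:wait,W:car3-GO | queues: N=0 E=1 S=0 W=1
Step 4 [EW]: N:wait,E:car6-GO,S:wait,W:car5-GO | queues: N=0 E=0 S=0 W=0

N: empty
E: empty
S: empty
W: empty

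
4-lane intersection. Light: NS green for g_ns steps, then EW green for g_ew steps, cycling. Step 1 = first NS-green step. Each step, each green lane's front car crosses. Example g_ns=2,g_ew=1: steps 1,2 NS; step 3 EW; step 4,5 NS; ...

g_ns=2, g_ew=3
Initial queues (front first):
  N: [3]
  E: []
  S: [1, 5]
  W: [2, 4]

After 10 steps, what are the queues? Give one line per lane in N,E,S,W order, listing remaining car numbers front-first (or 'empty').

Step 1 [NS]: N:car3-GO,E:wait,S:car1-GO,W:wait | queues: N=0 E=0 S=1 W=2
Step 2 [NS]: N:empty,E:wait,S:car5-GO,W:wait | queues: N=0 E=0 S=0 W=2
Step 3 [EW]: N:wait,E:empty,S:wait,W:car2-GO | queues: N=0 E=0 S=0 W=1
Step 4 [EW]: N:wait,E:empty,S:wait,W:car4-GO | queues: N=0 E=0 S=0 W=0

N: empty
E: empty
S: empty
W: empty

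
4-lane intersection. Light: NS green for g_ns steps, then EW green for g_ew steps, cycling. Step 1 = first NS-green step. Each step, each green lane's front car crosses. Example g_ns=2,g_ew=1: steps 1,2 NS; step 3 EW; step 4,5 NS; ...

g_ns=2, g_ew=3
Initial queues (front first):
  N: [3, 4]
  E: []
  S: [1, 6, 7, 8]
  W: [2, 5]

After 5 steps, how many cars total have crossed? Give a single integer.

Step 1 [NS]: N:car3-GO,E:wait,S:car1-GO,W:wait | queues: N=1 E=0 S=3 W=2
Step 2 [NS]: N:car4-GO,E:wait,S:car6-GO,W:wait | queues: N=0 E=0 S=2 W=2
Step 3 [EW]: N:wait,E:empty,S:wait,W:car2-GO | queues: N=0 E=0 S=2 W=1
Step 4 [EW]: N:wait,E:empty,S:wait,W:car5-GO | queues: N=0 E=0 S=2 W=0
Step 5 [EW]: N:wait,E:empty,S:wait,W:empty | queues: N=0 E=0 S=2 W=0
Cars crossed by step 5: 6

Answer: 6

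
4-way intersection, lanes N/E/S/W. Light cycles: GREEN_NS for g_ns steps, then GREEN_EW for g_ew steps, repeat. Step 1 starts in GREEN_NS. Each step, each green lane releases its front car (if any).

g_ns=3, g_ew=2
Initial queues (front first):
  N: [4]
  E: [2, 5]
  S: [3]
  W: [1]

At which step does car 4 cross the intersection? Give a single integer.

Step 1 [NS]: N:car4-GO,E:wait,S:car3-GO,W:wait | queues: N=0 E=2 S=0 W=1
Step 2 [NS]: N:empty,E:wait,S:empty,W:wait | queues: N=0 E=2 S=0 W=1
Step 3 [NS]: N:empty,E:wait,S:empty,W:wait | queues: N=0 E=2 S=0 W=1
Step 4 [EW]: N:wait,E:car2-GO,S:wait,W:car1-GO | queues: N=0 E=1 S=0 W=0
Step 5 [EW]: N:wait,E:car5-GO,S:wait,W:empty | queues: N=0 E=0 S=0 W=0
Car 4 crosses at step 1

1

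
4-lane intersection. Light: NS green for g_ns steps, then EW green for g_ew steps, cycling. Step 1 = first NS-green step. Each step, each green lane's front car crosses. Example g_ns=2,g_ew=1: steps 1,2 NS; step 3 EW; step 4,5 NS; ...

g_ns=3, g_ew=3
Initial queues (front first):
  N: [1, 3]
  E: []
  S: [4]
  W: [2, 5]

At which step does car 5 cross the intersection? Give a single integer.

Step 1 [NS]: N:car1-GO,E:wait,S:car4-GO,W:wait | queues: N=1 E=0 S=0 W=2
Step 2 [NS]: N:car3-GO,E:wait,S:empty,W:wait | queues: N=0 E=0 S=0 W=2
Step 3 [NS]: N:empty,E:wait,S:empty,W:wait | queues: N=0 E=0 S=0 W=2
Step 4 [EW]: N:wait,E:empty,S:wait,W:car2-GO | queues: N=0 E=0 S=0 W=1
Step 5 [EW]: N:wait,E:empty,S:wait,W:car5-GO | queues: N=0 E=0 S=0 W=0
Car 5 crosses at step 5

5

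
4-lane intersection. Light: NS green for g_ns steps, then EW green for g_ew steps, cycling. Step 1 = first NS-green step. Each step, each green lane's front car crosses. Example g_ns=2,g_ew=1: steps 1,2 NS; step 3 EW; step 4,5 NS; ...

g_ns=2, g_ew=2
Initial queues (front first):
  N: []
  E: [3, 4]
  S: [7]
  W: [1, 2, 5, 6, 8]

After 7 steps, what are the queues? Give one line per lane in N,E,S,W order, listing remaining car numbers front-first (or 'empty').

Step 1 [NS]: N:empty,E:wait,S:car7-GO,W:wait | queues: N=0 E=2 S=0 W=5
Step 2 [NS]: N:empty,E:wait,S:empty,W:wait | queues: N=0 E=2 S=0 W=5
Step 3 [EW]: N:wait,E:car3-GO,S:wait,W:car1-GO | queues: N=0 E=1 S=0 W=4
Step 4 [EW]: N:wait,E:car4-GO,S:wait,W:car2-GO | queues: N=0 E=0 S=0 W=3
Step 5 [NS]: N:empty,E:wait,S:empty,W:wait | queues: N=0 E=0 S=0 W=3
Step 6 [NS]: N:empty,E:wait,S:empty,W:wait | queues: N=0 E=0 S=0 W=3
Step 7 [EW]: N:wait,E:empty,S:wait,W:car5-GO | queues: N=0 E=0 S=0 W=2

N: empty
E: empty
S: empty
W: 6 8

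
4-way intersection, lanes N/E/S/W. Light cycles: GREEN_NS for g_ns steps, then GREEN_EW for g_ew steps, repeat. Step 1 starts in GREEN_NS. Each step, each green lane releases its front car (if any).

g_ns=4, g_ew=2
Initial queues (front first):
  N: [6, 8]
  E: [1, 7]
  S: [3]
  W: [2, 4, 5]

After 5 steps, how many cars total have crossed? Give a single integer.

Step 1 [NS]: N:car6-GO,E:wait,S:car3-GO,W:wait | queues: N=1 E=2 S=0 W=3
Step 2 [NS]: N:car8-GO,E:wait,S:empty,W:wait | queues: N=0 E=2 S=0 W=3
Step 3 [NS]: N:empty,E:wait,S:empty,W:wait | queues: N=0 E=2 S=0 W=3
Step 4 [NS]: N:empty,E:wait,S:empty,W:wait | queues: N=0 E=2 S=0 W=3
Step 5 [EW]: N:wait,E:car1-GO,S:wait,W:car2-GO | queues: N=0 E=1 S=0 W=2
Cars crossed by step 5: 5

Answer: 5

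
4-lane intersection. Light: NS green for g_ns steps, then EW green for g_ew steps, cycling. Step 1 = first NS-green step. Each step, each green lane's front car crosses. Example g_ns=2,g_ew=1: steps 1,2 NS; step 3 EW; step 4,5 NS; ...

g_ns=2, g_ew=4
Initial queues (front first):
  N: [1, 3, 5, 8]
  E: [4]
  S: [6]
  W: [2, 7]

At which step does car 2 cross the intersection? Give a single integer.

Step 1 [NS]: N:car1-GO,E:wait,S:car6-GO,W:wait | queues: N=3 E=1 S=0 W=2
Step 2 [NS]: N:car3-GO,E:wait,S:empty,W:wait | queues: N=2 E=1 S=0 W=2
Step 3 [EW]: N:wait,E:car4-GO,S:wait,W:car2-GO | queues: N=2 E=0 S=0 W=1
Step 4 [EW]: N:wait,E:empty,S:wait,W:car7-GO | queues: N=2 E=0 S=0 W=0
Step 5 [EW]: N:wait,E:empty,S:wait,W:empty | queues: N=2 E=0 S=0 W=0
Step 6 [EW]: N:wait,E:empty,S:wait,W:empty | queues: N=2 E=0 S=0 W=0
Step 7 [NS]: N:car5-GO,E:wait,S:empty,W:wait | queues: N=1 E=0 S=0 W=0
Step 8 [NS]: N:car8-GO,E:wait,S:empty,W:wait | queues: N=0 E=0 S=0 W=0
Car 2 crosses at step 3

3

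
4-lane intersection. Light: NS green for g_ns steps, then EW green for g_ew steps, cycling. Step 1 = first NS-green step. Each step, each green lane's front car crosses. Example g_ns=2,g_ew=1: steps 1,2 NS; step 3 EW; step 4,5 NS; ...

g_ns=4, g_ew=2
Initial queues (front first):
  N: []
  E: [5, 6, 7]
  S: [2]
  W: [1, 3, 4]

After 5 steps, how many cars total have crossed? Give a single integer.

Answer: 3

Derivation:
Step 1 [NS]: N:empty,E:wait,S:car2-GO,W:wait | queues: N=0 E=3 S=0 W=3
Step 2 [NS]: N:empty,E:wait,S:empty,W:wait | queues: N=0 E=3 S=0 W=3
Step 3 [NS]: N:empty,E:wait,S:empty,W:wait | queues: N=0 E=3 S=0 W=3
Step 4 [NS]: N:empty,E:wait,S:empty,W:wait | queues: N=0 E=3 S=0 W=3
Step 5 [EW]: N:wait,E:car5-GO,S:wait,W:car1-GO | queues: N=0 E=2 S=0 W=2
Cars crossed by step 5: 3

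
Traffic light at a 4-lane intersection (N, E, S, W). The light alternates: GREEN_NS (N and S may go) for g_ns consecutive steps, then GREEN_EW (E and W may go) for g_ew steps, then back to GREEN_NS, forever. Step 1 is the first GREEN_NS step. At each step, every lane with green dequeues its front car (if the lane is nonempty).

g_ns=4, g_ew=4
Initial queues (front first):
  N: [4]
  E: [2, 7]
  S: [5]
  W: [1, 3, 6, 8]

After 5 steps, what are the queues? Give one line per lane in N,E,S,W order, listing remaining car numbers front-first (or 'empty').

Step 1 [NS]: N:car4-GO,E:wait,S:car5-GO,W:wait | queues: N=0 E=2 S=0 W=4
Step 2 [NS]: N:empty,E:wait,S:empty,W:wait | queues: N=0 E=2 S=0 W=4
Step 3 [NS]: N:empty,E:wait,S:empty,W:wait | queues: N=0 E=2 S=0 W=4
Step 4 [NS]: N:empty,E:wait,S:empty,W:wait | queues: N=0 E=2 S=0 W=4
Step 5 [EW]: N:wait,E:car2-GO,S:wait,W:car1-GO | queues: N=0 E=1 S=0 W=3

N: empty
E: 7
S: empty
W: 3 6 8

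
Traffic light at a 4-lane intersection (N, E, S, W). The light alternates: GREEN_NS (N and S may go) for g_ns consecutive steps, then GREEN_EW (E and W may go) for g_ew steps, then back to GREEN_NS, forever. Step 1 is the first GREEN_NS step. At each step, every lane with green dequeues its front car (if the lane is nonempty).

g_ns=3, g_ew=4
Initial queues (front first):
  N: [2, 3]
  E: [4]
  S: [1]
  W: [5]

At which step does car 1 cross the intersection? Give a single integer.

Step 1 [NS]: N:car2-GO,E:wait,S:car1-GO,W:wait | queues: N=1 E=1 S=0 W=1
Step 2 [NS]: N:car3-GO,E:wait,S:empty,W:wait | queues: N=0 E=1 S=0 W=1
Step 3 [NS]: N:empty,E:wait,S:empty,W:wait | queues: N=0 E=1 S=0 W=1
Step 4 [EW]: N:wait,E:car4-GO,S:wait,W:car5-GO | queues: N=0 E=0 S=0 W=0
Car 1 crosses at step 1

1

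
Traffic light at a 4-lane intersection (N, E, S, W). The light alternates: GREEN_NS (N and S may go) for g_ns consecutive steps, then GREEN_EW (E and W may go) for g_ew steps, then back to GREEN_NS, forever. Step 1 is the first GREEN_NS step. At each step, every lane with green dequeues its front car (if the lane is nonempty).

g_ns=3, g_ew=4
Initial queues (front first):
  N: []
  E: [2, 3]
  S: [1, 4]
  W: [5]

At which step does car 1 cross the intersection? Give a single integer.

Step 1 [NS]: N:empty,E:wait,S:car1-GO,W:wait | queues: N=0 E=2 S=1 W=1
Step 2 [NS]: N:empty,E:wait,S:car4-GO,W:wait | queues: N=0 E=2 S=0 W=1
Step 3 [NS]: N:empty,E:wait,S:empty,W:wait | queues: N=0 E=2 S=0 W=1
Step 4 [EW]: N:wait,E:car2-GO,S:wait,W:car5-GO | queues: N=0 E=1 S=0 W=0
Step 5 [EW]: N:wait,E:car3-GO,S:wait,W:empty | queues: N=0 E=0 S=0 W=0
Car 1 crosses at step 1

1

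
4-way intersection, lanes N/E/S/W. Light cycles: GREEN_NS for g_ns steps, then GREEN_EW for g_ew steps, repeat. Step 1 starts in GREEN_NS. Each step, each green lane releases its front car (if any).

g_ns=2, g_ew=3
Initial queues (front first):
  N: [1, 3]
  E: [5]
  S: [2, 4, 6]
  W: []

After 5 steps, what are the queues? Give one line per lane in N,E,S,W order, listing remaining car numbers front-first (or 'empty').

Step 1 [NS]: N:car1-GO,E:wait,S:car2-GO,W:wait | queues: N=1 E=1 S=2 W=0
Step 2 [NS]: N:car3-GO,E:wait,S:car4-GO,W:wait | queues: N=0 E=1 S=1 W=0
Step 3 [EW]: N:wait,E:car5-GO,S:wait,W:empty | queues: N=0 E=0 S=1 W=0
Step 4 [EW]: N:wait,E:empty,S:wait,W:empty | queues: N=0 E=0 S=1 W=0
Step 5 [EW]: N:wait,E:empty,S:wait,W:empty | queues: N=0 E=0 S=1 W=0

N: empty
E: empty
S: 6
W: empty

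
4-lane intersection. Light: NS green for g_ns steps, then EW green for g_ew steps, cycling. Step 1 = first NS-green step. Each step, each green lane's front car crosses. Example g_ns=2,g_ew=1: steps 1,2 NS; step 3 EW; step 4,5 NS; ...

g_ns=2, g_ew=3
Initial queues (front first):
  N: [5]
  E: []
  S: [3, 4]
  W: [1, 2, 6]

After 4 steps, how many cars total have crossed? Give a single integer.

Step 1 [NS]: N:car5-GO,E:wait,S:car3-GO,W:wait | queues: N=0 E=0 S=1 W=3
Step 2 [NS]: N:empty,E:wait,S:car4-GO,W:wait | queues: N=0 E=0 S=0 W=3
Step 3 [EW]: N:wait,E:empty,S:wait,W:car1-GO | queues: N=0 E=0 S=0 W=2
Step 4 [EW]: N:wait,E:empty,S:wait,W:car2-GO | queues: N=0 E=0 S=0 W=1
Cars crossed by step 4: 5

Answer: 5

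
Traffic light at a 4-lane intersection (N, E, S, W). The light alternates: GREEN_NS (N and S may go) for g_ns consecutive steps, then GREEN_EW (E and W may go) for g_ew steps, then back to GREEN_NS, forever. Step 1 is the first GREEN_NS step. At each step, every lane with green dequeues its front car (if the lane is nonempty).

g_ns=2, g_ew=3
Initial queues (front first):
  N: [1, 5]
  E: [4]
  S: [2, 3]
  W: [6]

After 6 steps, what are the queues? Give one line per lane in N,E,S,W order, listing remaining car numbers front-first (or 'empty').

Step 1 [NS]: N:car1-GO,E:wait,S:car2-GO,W:wait | queues: N=1 E=1 S=1 W=1
Step 2 [NS]: N:car5-GO,E:wait,S:car3-GO,W:wait | queues: N=0 E=1 S=0 W=1
Step 3 [EW]: N:wait,E:car4-GO,S:wait,W:car6-GO | queues: N=0 E=0 S=0 W=0

N: empty
E: empty
S: empty
W: empty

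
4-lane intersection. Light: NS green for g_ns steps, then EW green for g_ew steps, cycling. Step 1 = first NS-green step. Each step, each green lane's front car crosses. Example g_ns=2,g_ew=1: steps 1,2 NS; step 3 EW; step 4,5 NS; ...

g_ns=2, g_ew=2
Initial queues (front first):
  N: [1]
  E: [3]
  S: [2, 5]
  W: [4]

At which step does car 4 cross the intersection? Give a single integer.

Step 1 [NS]: N:car1-GO,E:wait,S:car2-GO,W:wait | queues: N=0 E=1 S=1 W=1
Step 2 [NS]: N:empty,E:wait,S:car5-GO,W:wait | queues: N=0 E=1 S=0 W=1
Step 3 [EW]: N:wait,E:car3-GO,S:wait,W:car4-GO | queues: N=0 E=0 S=0 W=0
Car 4 crosses at step 3

3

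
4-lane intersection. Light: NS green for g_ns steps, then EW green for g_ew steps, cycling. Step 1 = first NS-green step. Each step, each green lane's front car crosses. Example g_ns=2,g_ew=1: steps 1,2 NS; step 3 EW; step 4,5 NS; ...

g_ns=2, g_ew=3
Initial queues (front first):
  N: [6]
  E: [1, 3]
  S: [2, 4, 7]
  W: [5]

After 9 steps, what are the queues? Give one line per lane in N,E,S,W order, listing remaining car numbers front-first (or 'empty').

Step 1 [NS]: N:car6-GO,E:wait,S:car2-GO,W:wait | queues: N=0 E=2 S=2 W=1
Step 2 [NS]: N:empty,E:wait,S:car4-GO,W:wait | queues: N=0 E=2 S=1 W=1
Step 3 [EW]: N:wait,E:car1-GO,S:wait,W:car5-GO | queues: N=0 E=1 S=1 W=0
Step 4 [EW]: N:wait,E:car3-GO,S:wait,W:empty | queues: N=0 E=0 S=1 W=0
Step 5 [EW]: N:wait,E:empty,S:wait,W:empty | queues: N=0 E=0 S=1 W=0
Step 6 [NS]: N:empty,E:wait,S:car7-GO,W:wait | queues: N=0 E=0 S=0 W=0

N: empty
E: empty
S: empty
W: empty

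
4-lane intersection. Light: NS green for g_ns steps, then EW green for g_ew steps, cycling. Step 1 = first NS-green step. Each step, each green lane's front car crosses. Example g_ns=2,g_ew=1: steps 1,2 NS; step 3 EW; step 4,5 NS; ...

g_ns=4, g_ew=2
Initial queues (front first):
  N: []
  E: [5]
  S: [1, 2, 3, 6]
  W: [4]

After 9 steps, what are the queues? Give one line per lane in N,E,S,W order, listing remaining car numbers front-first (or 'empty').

Step 1 [NS]: N:empty,E:wait,S:car1-GO,W:wait | queues: N=0 E=1 S=3 W=1
Step 2 [NS]: N:empty,E:wait,S:car2-GO,W:wait | queues: N=0 E=1 S=2 W=1
Step 3 [NS]: N:empty,E:wait,S:car3-GO,W:wait | queues: N=0 E=1 S=1 W=1
Step 4 [NS]: N:empty,E:wait,S:car6-GO,W:wait | queues: N=0 E=1 S=0 W=1
Step 5 [EW]: N:wait,E:car5-GO,S:wait,W:car4-GO | queues: N=0 E=0 S=0 W=0

N: empty
E: empty
S: empty
W: empty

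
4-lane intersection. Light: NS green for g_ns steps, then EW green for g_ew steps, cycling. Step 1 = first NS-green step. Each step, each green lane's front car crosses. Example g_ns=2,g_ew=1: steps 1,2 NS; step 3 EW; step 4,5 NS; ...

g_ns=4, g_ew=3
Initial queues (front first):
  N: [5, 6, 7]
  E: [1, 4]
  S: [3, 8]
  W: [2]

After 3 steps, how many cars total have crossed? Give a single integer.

Answer: 5

Derivation:
Step 1 [NS]: N:car5-GO,E:wait,S:car3-GO,W:wait | queues: N=2 E=2 S=1 W=1
Step 2 [NS]: N:car6-GO,E:wait,S:car8-GO,W:wait | queues: N=1 E=2 S=0 W=1
Step 3 [NS]: N:car7-GO,E:wait,S:empty,W:wait | queues: N=0 E=2 S=0 W=1
Cars crossed by step 3: 5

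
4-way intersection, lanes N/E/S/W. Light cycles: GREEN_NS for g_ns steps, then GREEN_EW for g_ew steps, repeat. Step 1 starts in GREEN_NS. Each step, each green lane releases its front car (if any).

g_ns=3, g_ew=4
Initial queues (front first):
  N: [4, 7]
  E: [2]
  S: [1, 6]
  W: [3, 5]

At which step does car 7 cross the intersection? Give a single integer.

Step 1 [NS]: N:car4-GO,E:wait,S:car1-GO,W:wait | queues: N=1 E=1 S=1 W=2
Step 2 [NS]: N:car7-GO,E:wait,S:car6-GO,W:wait | queues: N=0 E=1 S=0 W=2
Step 3 [NS]: N:empty,E:wait,S:empty,W:wait | queues: N=0 E=1 S=0 W=2
Step 4 [EW]: N:wait,E:car2-GO,S:wait,W:car3-GO | queues: N=0 E=0 S=0 W=1
Step 5 [EW]: N:wait,E:empty,S:wait,W:car5-GO | queues: N=0 E=0 S=0 W=0
Car 7 crosses at step 2

2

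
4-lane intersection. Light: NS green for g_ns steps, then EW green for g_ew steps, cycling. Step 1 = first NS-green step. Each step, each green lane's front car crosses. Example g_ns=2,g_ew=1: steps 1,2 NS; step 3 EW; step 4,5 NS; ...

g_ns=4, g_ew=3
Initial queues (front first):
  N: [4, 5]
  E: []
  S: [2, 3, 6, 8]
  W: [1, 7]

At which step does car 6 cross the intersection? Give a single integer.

Step 1 [NS]: N:car4-GO,E:wait,S:car2-GO,W:wait | queues: N=1 E=0 S=3 W=2
Step 2 [NS]: N:car5-GO,E:wait,S:car3-GO,W:wait | queues: N=0 E=0 S=2 W=2
Step 3 [NS]: N:empty,E:wait,S:car6-GO,W:wait | queues: N=0 E=0 S=1 W=2
Step 4 [NS]: N:empty,E:wait,S:car8-GO,W:wait | queues: N=0 E=0 S=0 W=2
Step 5 [EW]: N:wait,E:empty,S:wait,W:car1-GO | queues: N=0 E=0 S=0 W=1
Step 6 [EW]: N:wait,E:empty,S:wait,W:car7-GO | queues: N=0 E=0 S=0 W=0
Car 6 crosses at step 3

3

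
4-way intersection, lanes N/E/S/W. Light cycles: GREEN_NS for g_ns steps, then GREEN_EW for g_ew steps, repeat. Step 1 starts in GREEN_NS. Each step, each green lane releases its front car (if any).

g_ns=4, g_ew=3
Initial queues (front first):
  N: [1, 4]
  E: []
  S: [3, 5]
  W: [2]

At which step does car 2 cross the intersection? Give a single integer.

Step 1 [NS]: N:car1-GO,E:wait,S:car3-GO,W:wait | queues: N=1 E=0 S=1 W=1
Step 2 [NS]: N:car4-GO,E:wait,S:car5-GO,W:wait | queues: N=0 E=0 S=0 W=1
Step 3 [NS]: N:empty,E:wait,S:empty,W:wait | queues: N=0 E=0 S=0 W=1
Step 4 [NS]: N:empty,E:wait,S:empty,W:wait | queues: N=0 E=0 S=0 W=1
Step 5 [EW]: N:wait,E:empty,S:wait,W:car2-GO | queues: N=0 E=0 S=0 W=0
Car 2 crosses at step 5

5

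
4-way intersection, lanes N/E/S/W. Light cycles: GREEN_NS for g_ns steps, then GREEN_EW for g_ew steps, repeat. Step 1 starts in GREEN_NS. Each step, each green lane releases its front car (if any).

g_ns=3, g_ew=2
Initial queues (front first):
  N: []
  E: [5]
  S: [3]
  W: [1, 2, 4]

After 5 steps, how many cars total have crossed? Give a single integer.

Step 1 [NS]: N:empty,E:wait,S:car3-GO,W:wait | queues: N=0 E=1 S=0 W=3
Step 2 [NS]: N:empty,E:wait,S:empty,W:wait | queues: N=0 E=1 S=0 W=3
Step 3 [NS]: N:empty,E:wait,S:empty,W:wait | queues: N=0 E=1 S=0 W=3
Step 4 [EW]: N:wait,E:car5-GO,S:wait,W:car1-GO | queues: N=0 E=0 S=0 W=2
Step 5 [EW]: N:wait,E:empty,S:wait,W:car2-GO | queues: N=0 E=0 S=0 W=1
Cars crossed by step 5: 4

Answer: 4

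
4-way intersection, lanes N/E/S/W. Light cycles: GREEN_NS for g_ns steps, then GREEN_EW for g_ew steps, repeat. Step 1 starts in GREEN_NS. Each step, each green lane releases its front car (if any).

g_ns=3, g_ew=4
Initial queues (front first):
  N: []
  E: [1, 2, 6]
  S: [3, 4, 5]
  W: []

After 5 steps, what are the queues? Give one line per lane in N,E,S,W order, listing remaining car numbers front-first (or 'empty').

Step 1 [NS]: N:empty,E:wait,S:car3-GO,W:wait | queues: N=0 E=3 S=2 W=0
Step 2 [NS]: N:empty,E:wait,S:car4-GO,W:wait | queues: N=0 E=3 S=1 W=0
Step 3 [NS]: N:empty,E:wait,S:car5-GO,W:wait | queues: N=0 E=3 S=0 W=0
Step 4 [EW]: N:wait,E:car1-GO,S:wait,W:empty | queues: N=0 E=2 S=0 W=0
Step 5 [EW]: N:wait,E:car2-GO,S:wait,W:empty | queues: N=0 E=1 S=0 W=0

N: empty
E: 6
S: empty
W: empty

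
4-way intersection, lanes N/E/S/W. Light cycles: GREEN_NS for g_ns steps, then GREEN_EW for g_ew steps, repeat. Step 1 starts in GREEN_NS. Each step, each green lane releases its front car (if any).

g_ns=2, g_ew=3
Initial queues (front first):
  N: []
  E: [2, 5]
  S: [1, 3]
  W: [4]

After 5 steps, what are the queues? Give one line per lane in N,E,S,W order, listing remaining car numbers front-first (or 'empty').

Step 1 [NS]: N:empty,E:wait,S:car1-GO,W:wait | queues: N=0 E=2 S=1 W=1
Step 2 [NS]: N:empty,E:wait,S:car3-GO,W:wait | queues: N=0 E=2 S=0 W=1
Step 3 [EW]: N:wait,E:car2-GO,S:wait,W:car4-GO | queues: N=0 E=1 S=0 W=0
Step 4 [EW]: N:wait,E:car5-GO,S:wait,W:empty | queues: N=0 E=0 S=0 W=0

N: empty
E: empty
S: empty
W: empty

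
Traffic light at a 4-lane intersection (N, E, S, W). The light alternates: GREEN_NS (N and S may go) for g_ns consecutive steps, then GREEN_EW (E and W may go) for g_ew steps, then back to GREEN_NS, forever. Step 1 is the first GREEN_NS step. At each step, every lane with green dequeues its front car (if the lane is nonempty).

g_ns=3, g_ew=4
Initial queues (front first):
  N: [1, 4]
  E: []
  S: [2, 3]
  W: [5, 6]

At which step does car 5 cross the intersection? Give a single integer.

Step 1 [NS]: N:car1-GO,E:wait,S:car2-GO,W:wait | queues: N=1 E=0 S=1 W=2
Step 2 [NS]: N:car4-GO,E:wait,S:car3-GO,W:wait | queues: N=0 E=0 S=0 W=2
Step 3 [NS]: N:empty,E:wait,S:empty,W:wait | queues: N=0 E=0 S=0 W=2
Step 4 [EW]: N:wait,E:empty,S:wait,W:car5-GO | queues: N=0 E=0 S=0 W=1
Step 5 [EW]: N:wait,E:empty,S:wait,W:car6-GO | queues: N=0 E=0 S=0 W=0
Car 5 crosses at step 4

4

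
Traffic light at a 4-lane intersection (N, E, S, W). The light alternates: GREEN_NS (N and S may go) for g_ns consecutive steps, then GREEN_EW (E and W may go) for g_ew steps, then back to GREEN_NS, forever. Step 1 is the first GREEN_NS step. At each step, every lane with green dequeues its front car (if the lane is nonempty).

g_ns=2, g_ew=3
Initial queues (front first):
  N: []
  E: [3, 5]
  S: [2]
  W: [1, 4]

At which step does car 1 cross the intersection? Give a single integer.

Step 1 [NS]: N:empty,E:wait,S:car2-GO,W:wait | queues: N=0 E=2 S=0 W=2
Step 2 [NS]: N:empty,E:wait,S:empty,W:wait | queues: N=0 E=2 S=0 W=2
Step 3 [EW]: N:wait,E:car3-GO,S:wait,W:car1-GO | queues: N=0 E=1 S=0 W=1
Step 4 [EW]: N:wait,E:car5-GO,S:wait,W:car4-GO | queues: N=0 E=0 S=0 W=0
Car 1 crosses at step 3

3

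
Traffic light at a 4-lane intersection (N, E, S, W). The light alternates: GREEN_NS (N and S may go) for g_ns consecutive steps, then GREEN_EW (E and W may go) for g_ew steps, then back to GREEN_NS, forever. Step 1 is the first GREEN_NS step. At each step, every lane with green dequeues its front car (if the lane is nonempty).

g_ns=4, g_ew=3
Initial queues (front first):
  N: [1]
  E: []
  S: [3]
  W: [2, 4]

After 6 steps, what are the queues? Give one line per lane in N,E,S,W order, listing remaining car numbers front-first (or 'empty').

Step 1 [NS]: N:car1-GO,E:wait,S:car3-GO,W:wait | queues: N=0 E=0 S=0 W=2
Step 2 [NS]: N:empty,E:wait,S:empty,W:wait | queues: N=0 E=0 S=0 W=2
Step 3 [NS]: N:empty,E:wait,S:empty,W:wait | queues: N=0 E=0 S=0 W=2
Step 4 [NS]: N:empty,E:wait,S:empty,W:wait | queues: N=0 E=0 S=0 W=2
Step 5 [EW]: N:wait,E:empty,S:wait,W:car2-GO | queues: N=0 E=0 S=0 W=1
Step 6 [EW]: N:wait,E:empty,S:wait,W:car4-GO | queues: N=0 E=0 S=0 W=0

N: empty
E: empty
S: empty
W: empty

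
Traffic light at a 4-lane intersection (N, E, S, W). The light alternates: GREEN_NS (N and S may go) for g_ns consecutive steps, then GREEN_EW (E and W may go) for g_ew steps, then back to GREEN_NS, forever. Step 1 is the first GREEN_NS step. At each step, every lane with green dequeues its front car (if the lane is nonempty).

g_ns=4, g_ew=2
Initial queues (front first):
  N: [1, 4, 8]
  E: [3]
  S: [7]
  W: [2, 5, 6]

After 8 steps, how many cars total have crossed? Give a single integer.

Step 1 [NS]: N:car1-GO,E:wait,S:car7-GO,W:wait | queues: N=2 E=1 S=0 W=3
Step 2 [NS]: N:car4-GO,E:wait,S:empty,W:wait | queues: N=1 E=1 S=0 W=3
Step 3 [NS]: N:car8-GO,E:wait,S:empty,W:wait | queues: N=0 E=1 S=0 W=3
Step 4 [NS]: N:empty,E:wait,S:empty,W:wait | queues: N=0 E=1 S=0 W=3
Step 5 [EW]: N:wait,E:car3-GO,S:wait,W:car2-GO | queues: N=0 E=0 S=0 W=2
Step 6 [EW]: N:wait,E:empty,S:wait,W:car5-GO | queues: N=0 E=0 S=0 W=1
Step 7 [NS]: N:empty,E:wait,S:empty,W:wait | queues: N=0 E=0 S=0 W=1
Step 8 [NS]: N:empty,E:wait,S:empty,W:wait | queues: N=0 E=0 S=0 W=1
Cars crossed by step 8: 7

Answer: 7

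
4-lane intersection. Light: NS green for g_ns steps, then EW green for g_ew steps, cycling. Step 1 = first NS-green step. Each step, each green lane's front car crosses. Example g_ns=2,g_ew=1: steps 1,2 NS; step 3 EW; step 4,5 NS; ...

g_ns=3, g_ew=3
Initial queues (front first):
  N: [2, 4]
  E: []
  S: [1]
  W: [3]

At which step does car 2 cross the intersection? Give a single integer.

Step 1 [NS]: N:car2-GO,E:wait,S:car1-GO,W:wait | queues: N=1 E=0 S=0 W=1
Step 2 [NS]: N:car4-GO,E:wait,S:empty,W:wait | queues: N=0 E=0 S=0 W=1
Step 3 [NS]: N:empty,E:wait,S:empty,W:wait | queues: N=0 E=0 S=0 W=1
Step 4 [EW]: N:wait,E:empty,S:wait,W:car3-GO | queues: N=0 E=0 S=0 W=0
Car 2 crosses at step 1

1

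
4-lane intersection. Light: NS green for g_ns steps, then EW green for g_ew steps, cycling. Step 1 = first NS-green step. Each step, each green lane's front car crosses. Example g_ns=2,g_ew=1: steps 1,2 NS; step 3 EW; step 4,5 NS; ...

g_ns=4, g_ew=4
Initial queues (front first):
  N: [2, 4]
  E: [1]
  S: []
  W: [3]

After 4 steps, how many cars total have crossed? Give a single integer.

Step 1 [NS]: N:car2-GO,E:wait,S:empty,W:wait | queues: N=1 E=1 S=0 W=1
Step 2 [NS]: N:car4-GO,E:wait,S:empty,W:wait | queues: N=0 E=1 S=0 W=1
Step 3 [NS]: N:empty,E:wait,S:empty,W:wait | queues: N=0 E=1 S=0 W=1
Step 4 [NS]: N:empty,E:wait,S:empty,W:wait | queues: N=0 E=1 S=0 W=1
Cars crossed by step 4: 2

Answer: 2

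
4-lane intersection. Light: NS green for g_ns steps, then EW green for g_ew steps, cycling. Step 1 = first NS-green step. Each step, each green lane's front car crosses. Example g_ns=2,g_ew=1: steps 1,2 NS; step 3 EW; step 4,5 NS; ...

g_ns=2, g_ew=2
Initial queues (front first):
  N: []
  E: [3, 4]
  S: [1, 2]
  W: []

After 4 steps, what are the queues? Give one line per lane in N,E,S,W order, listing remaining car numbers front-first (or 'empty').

Step 1 [NS]: N:empty,E:wait,S:car1-GO,W:wait | queues: N=0 E=2 S=1 W=0
Step 2 [NS]: N:empty,E:wait,S:car2-GO,W:wait | queues: N=0 E=2 S=0 W=0
Step 3 [EW]: N:wait,E:car3-GO,S:wait,W:empty | queues: N=0 E=1 S=0 W=0
Step 4 [EW]: N:wait,E:car4-GO,S:wait,W:empty | queues: N=0 E=0 S=0 W=0

N: empty
E: empty
S: empty
W: empty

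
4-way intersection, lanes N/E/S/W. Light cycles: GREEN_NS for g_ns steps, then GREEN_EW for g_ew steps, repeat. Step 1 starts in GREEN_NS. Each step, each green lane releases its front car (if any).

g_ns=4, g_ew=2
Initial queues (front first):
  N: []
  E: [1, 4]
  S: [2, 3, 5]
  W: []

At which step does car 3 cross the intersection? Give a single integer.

Step 1 [NS]: N:empty,E:wait,S:car2-GO,W:wait | queues: N=0 E=2 S=2 W=0
Step 2 [NS]: N:empty,E:wait,S:car3-GO,W:wait | queues: N=0 E=2 S=1 W=0
Step 3 [NS]: N:empty,E:wait,S:car5-GO,W:wait | queues: N=0 E=2 S=0 W=0
Step 4 [NS]: N:empty,E:wait,S:empty,W:wait | queues: N=0 E=2 S=0 W=0
Step 5 [EW]: N:wait,E:car1-GO,S:wait,W:empty | queues: N=0 E=1 S=0 W=0
Step 6 [EW]: N:wait,E:car4-GO,S:wait,W:empty | queues: N=0 E=0 S=0 W=0
Car 3 crosses at step 2

2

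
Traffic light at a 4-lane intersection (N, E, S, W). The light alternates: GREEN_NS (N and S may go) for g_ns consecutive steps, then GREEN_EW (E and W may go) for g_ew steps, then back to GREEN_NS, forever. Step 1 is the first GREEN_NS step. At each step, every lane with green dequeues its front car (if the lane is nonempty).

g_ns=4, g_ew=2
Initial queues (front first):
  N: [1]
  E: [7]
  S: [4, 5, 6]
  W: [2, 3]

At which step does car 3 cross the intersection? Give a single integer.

Step 1 [NS]: N:car1-GO,E:wait,S:car4-GO,W:wait | queues: N=0 E=1 S=2 W=2
Step 2 [NS]: N:empty,E:wait,S:car5-GO,W:wait | queues: N=0 E=1 S=1 W=2
Step 3 [NS]: N:empty,E:wait,S:car6-GO,W:wait | queues: N=0 E=1 S=0 W=2
Step 4 [NS]: N:empty,E:wait,S:empty,W:wait | queues: N=0 E=1 S=0 W=2
Step 5 [EW]: N:wait,E:car7-GO,S:wait,W:car2-GO | queues: N=0 E=0 S=0 W=1
Step 6 [EW]: N:wait,E:empty,S:wait,W:car3-GO | queues: N=0 E=0 S=0 W=0
Car 3 crosses at step 6

6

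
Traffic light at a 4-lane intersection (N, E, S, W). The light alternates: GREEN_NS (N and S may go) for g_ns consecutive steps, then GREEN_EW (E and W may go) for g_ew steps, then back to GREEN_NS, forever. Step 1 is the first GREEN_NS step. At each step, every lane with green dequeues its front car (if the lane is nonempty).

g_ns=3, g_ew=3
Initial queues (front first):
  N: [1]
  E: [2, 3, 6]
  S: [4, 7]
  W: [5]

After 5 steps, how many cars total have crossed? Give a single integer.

Step 1 [NS]: N:car1-GO,E:wait,S:car4-GO,W:wait | queues: N=0 E=3 S=1 W=1
Step 2 [NS]: N:empty,E:wait,S:car7-GO,W:wait | queues: N=0 E=3 S=0 W=1
Step 3 [NS]: N:empty,E:wait,S:empty,W:wait | queues: N=0 E=3 S=0 W=1
Step 4 [EW]: N:wait,E:car2-GO,S:wait,W:car5-GO | queues: N=0 E=2 S=0 W=0
Step 5 [EW]: N:wait,E:car3-GO,S:wait,W:empty | queues: N=0 E=1 S=0 W=0
Cars crossed by step 5: 6

Answer: 6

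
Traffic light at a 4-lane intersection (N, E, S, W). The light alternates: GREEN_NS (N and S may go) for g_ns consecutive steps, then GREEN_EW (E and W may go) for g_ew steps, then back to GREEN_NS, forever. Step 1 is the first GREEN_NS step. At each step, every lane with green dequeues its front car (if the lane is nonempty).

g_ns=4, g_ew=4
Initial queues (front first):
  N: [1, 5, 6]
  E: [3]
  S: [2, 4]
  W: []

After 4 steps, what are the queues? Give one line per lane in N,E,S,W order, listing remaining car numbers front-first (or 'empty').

Step 1 [NS]: N:car1-GO,E:wait,S:car2-GO,W:wait | queues: N=2 E=1 S=1 W=0
Step 2 [NS]: N:car5-GO,E:wait,S:car4-GO,W:wait | queues: N=1 E=1 S=0 W=0
Step 3 [NS]: N:car6-GO,E:wait,S:empty,W:wait | queues: N=0 E=1 S=0 W=0
Step 4 [NS]: N:empty,E:wait,S:empty,W:wait | queues: N=0 E=1 S=0 W=0

N: empty
E: 3
S: empty
W: empty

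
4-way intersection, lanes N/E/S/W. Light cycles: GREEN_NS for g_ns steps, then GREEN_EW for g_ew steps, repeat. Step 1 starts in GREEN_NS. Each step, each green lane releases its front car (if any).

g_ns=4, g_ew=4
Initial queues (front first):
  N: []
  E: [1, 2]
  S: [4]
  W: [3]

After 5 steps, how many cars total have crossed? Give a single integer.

Answer: 3

Derivation:
Step 1 [NS]: N:empty,E:wait,S:car4-GO,W:wait | queues: N=0 E=2 S=0 W=1
Step 2 [NS]: N:empty,E:wait,S:empty,W:wait | queues: N=0 E=2 S=0 W=1
Step 3 [NS]: N:empty,E:wait,S:empty,W:wait | queues: N=0 E=2 S=0 W=1
Step 4 [NS]: N:empty,E:wait,S:empty,W:wait | queues: N=0 E=2 S=0 W=1
Step 5 [EW]: N:wait,E:car1-GO,S:wait,W:car3-GO | queues: N=0 E=1 S=0 W=0
Cars crossed by step 5: 3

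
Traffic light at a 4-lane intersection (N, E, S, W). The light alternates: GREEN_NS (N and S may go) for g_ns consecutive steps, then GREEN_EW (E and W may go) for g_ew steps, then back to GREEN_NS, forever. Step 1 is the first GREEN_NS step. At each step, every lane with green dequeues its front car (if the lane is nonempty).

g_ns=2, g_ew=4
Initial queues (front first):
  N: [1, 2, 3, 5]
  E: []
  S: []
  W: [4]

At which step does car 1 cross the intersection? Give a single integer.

Step 1 [NS]: N:car1-GO,E:wait,S:empty,W:wait | queues: N=3 E=0 S=0 W=1
Step 2 [NS]: N:car2-GO,E:wait,S:empty,W:wait | queues: N=2 E=0 S=0 W=1
Step 3 [EW]: N:wait,E:empty,S:wait,W:car4-GO | queues: N=2 E=0 S=0 W=0
Step 4 [EW]: N:wait,E:empty,S:wait,W:empty | queues: N=2 E=0 S=0 W=0
Step 5 [EW]: N:wait,E:empty,S:wait,W:empty | queues: N=2 E=0 S=0 W=0
Step 6 [EW]: N:wait,E:empty,S:wait,W:empty | queues: N=2 E=0 S=0 W=0
Step 7 [NS]: N:car3-GO,E:wait,S:empty,W:wait | queues: N=1 E=0 S=0 W=0
Step 8 [NS]: N:car5-GO,E:wait,S:empty,W:wait | queues: N=0 E=0 S=0 W=0
Car 1 crosses at step 1

1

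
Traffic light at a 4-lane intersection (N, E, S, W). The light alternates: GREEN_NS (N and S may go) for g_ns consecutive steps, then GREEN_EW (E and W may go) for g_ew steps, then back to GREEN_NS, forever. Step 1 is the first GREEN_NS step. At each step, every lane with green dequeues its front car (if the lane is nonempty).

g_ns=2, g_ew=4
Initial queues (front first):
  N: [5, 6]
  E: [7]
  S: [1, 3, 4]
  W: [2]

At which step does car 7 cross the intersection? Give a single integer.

Step 1 [NS]: N:car5-GO,E:wait,S:car1-GO,W:wait | queues: N=1 E=1 S=2 W=1
Step 2 [NS]: N:car6-GO,E:wait,S:car3-GO,W:wait | queues: N=0 E=1 S=1 W=1
Step 3 [EW]: N:wait,E:car7-GO,S:wait,W:car2-GO | queues: N=0 E=0 S=1 W=0
Step 4 [EW]: N:wait,E:empty,S:wait,W:empty | queues: N=0 E=0 S=1 W=0
Step 5 [EW]: N:wait,E:empty,S:wait,W:empty | queues: N=0 E=0 S=1 W=0
Step 6 [EW]: N:wait,E:empty,S:wait,W:empty | queues: N=0 E=0 S=1 W=0
Step 7 [NS]: N:empty,E:wait,S:car4-GO,W:wait | queues: N=0 E=0 S=0 W=0
Car 7 crosses at step 3

3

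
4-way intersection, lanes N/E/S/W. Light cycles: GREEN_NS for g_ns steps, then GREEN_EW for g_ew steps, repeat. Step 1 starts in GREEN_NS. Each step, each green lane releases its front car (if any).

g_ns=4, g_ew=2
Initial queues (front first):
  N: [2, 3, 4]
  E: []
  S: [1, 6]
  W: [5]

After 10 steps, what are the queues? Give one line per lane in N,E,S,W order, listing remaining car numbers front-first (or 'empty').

Step 1 [NS]: N:car2-GO,E:wait,S:car1-GO,W:wait | queues: N=2 E=0 S=1 W=1
Step 2 [NS]: N:car3-GO,E:wait,S:car6-GO,W:wait | queues: N=1 E=0 S=0 W=1
Step 3 [NS]: N:car4-GO,E:wait,S:empty,W:wait | queues: N=0 E=0 S=0 W=1
Step 4 [NS]: N:empty,E:wait,S:empty,W:wait | queues: N=0 E=0 S=0 W=1
Step 5 [EW]: N:wait,E:empty,S:wait,W:car5-GO | queues: N=0 E=0 S=0 W=0

N: empty
E: empty
S: empty
W: empty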